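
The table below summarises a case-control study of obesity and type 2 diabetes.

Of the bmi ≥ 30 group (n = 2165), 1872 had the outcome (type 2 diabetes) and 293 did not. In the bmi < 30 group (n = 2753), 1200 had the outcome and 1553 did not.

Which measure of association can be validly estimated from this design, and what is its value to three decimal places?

From the description: a = 1872, b = 293, c = 1200, d = 1553.
This is a case-control study: participants were sampled on outcome status, so risks in the source population cannot be estimated directly — relative risk is not valid here. The odds ratio is the appropriate measure.
OR = (a·d)/(b·c) = (1872 × 1553) / (293 × 1200) = 2907216 / 351600 = 8.26853

8.269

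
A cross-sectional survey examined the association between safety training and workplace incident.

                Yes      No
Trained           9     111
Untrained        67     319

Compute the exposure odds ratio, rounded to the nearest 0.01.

Cells: a = 9, b = 111, c = 67, d = 319.
OR = (a·d)/(b·c) = (9 × 319) / (111 × 67) = 2871 / 7437 = 0.38604
Exposure is associated with lower odds of workplace incident (OR = 0.39 < 1).

0.39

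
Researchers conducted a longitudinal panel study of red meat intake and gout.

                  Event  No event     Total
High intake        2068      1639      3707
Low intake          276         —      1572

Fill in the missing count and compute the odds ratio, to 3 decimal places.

5.925

The missing cell is in the unexposed row: 1572 − 276 = 1296.
So a = 2068, b = 1639, c = 276, d = 1296.
OR = (a·d)/(b·c) = (2068 × 1296) / (1639 × 276) = 2680128 / 452364 = 5.92472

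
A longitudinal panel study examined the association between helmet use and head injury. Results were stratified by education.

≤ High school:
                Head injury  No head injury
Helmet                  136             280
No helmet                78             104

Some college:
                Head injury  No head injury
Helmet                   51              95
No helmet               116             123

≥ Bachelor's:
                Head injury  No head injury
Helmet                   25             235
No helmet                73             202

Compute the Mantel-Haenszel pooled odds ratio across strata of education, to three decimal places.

OR_MH = Σ(aᵢdᵢ/nᵢ) / Σ(bᵢcᵢ/nᵢ), where nᵢ is the stratum total.
Stratum 1 (≤ High school): n = 598; a·d/n = 136·104/598 = 23.6522; b·c/n = 280·78/598 = 36.5217
Stratum 2 (Some college): n = 385; a·d/n = 51·123/385 = 16.2935; b·c/n = 95·116/385 = 28.6234
Stratum 3 (≥ Bachelor's): n = 535; a·d/n = 25·202/535 = 9.4393; b·c/n = 235·73/535 = 32.0654
OR_MH = (23.6522 + 16.2935 + 9.4393) / (36.5217 + 28.6234 + 32.0654) = 49.3849 / 97.2105 = 0.50802

0.508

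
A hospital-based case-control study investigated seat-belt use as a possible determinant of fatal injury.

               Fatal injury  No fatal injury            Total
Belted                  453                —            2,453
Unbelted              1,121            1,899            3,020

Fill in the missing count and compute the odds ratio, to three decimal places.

0.384

The missing cell is in the exposed row: 2453 − 453 = 2000.
So a = 453, b = 2000, c = 1121, d = 1899.
OR = (a·d)/(b·c) = (453 × 1899) / (2000 × 1121) = 860247 / 2242000 = 0.38370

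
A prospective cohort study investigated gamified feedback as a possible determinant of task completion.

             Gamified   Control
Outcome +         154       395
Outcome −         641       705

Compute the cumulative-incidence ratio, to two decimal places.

0.54

Reading the table with exposure as columns: a = 154 (Gamified, case), b = 641 (Gamified, non-case), c = 395 (Control, case), d = 705.
Risk in exposed = 154/795 = 0.19371; risk in unexposed = 395/1100 = 0.35909.
RR = 0.19371 / 0.35909 = 0.53945
The risk is 46% lower among the exposed than among the unexposed.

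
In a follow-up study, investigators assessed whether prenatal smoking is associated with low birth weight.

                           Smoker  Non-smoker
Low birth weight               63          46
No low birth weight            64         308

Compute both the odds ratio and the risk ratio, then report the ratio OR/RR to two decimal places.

1.73

Reading the table with exposure as columns: a = 63 (Smoker, case), b = 64 (Smoker, non-case), c = 46 (Non-smoker, case), d = 308.
OR = (63·308)/(64·46) = 19404/2944 = 6.59103
Risk in exposed = 63/127 = 0.49606; risk in unexposed = 46/354 = 0.12994; RR = 3.81753
OR/RR = 6.59103 / 3.81753 = 1.72652
The outcome is not rare, so the OR lies further from 1 than the RR.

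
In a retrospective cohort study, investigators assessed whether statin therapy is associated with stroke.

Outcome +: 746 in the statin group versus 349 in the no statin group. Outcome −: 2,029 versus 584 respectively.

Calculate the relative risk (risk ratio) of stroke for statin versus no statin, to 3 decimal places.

From the description: a = 746, b = 2029, c = 349, d = 584.
Risk in exposed = 746/2775 = 0.26883; risk in unexposed = 349/933 = 0.37406.
RR = 0.26883 / 0.37406 = 0.71867
The risk is 28% lower among the exposed than among the unexposed.

0.719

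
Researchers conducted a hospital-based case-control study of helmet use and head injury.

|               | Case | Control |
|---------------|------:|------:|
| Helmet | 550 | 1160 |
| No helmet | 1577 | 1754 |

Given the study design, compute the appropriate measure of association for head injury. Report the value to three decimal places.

Cells: a = 550, b = 1160, c = 1577, d = 1754.
This is a hospital-based case-control study: participants were sampled on outcome status, so risks in the source population cannot be estimated directly — relative risk is not valid here. The odds ratio is the appropriate measure.
OR = (a·d)/(b·c) = (550 × 1754) / (1160 × 1577) = 964700 / 1829320 = 0.52735

0.527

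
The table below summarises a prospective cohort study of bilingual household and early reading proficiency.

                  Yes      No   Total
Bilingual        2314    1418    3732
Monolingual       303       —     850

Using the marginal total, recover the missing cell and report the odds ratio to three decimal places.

2.946

The missing cell is in the unexposed row: 850 − 303 = 547.
So a = 2314, b = 1418, c = 303, d = 547.
OR = (a·d)/(b·c) = (2314 × 547) / (1418 × 303) = 1265758 / 429654 = 2.94599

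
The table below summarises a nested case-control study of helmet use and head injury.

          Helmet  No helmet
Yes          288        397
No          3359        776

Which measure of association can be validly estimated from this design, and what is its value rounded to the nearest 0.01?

Reading the table with exposure as columns: a = 288 (Helmet, case), b = 3359 (Helmet, non-case), c = 397 (No helmet, case), d = 776.
This is a nested case-control study: participants were sampled on outcome status, so risks in the source population cannot be estimated directly — relative risk is not valid here. The odds ratio is the appropriate measure.
OR = (a·d)/(b·c) = (288 × 776) / (3359 × 397) = 223488 / 1333523 = 0.16759

0.17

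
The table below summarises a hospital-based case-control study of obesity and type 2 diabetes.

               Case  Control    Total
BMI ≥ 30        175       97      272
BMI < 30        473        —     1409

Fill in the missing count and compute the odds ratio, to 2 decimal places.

3.57

The missing cell is in the unexposed row: 1409 − 473 = 936.
So a = 175, b = 97, c = 473, d = 936.
OR = (a·d)/(b·c) = (175 × 936) / (97 × 473) = 163800 / 45881 = 3.57011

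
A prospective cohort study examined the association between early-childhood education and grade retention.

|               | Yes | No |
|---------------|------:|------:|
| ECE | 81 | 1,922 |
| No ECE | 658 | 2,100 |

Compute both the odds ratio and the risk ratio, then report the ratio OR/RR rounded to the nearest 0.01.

0.79

Cells: a = 81, b = 1922, c = 658, d = 2100.
OR = (81·2100)/(1922·658) = 170100/1264676 = 0.13450
Risk in exposed = 81/2003 = 0.04044; risk in unexposed = 658/2758 = 0.23858; RR = 0.16950
OR/RR = 0.13450 / 0.16950 = 0.79351
The outcome is not rare, so the OR lies further from 1 than the RR.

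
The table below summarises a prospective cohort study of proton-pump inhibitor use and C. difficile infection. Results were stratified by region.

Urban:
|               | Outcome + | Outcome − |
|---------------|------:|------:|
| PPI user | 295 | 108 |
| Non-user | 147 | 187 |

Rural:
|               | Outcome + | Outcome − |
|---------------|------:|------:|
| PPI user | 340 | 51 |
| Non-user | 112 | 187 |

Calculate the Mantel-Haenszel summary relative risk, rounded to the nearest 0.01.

RR_MH = Σ(aᵢ·n₀ᵢ/nᵢ) / Σ(cᵢ·n₁ᵢ/nᵢ), with n₁ᵢ = aᵢ+bᵢ (exposed), n₀ᵢ = cᵢ+dᵢ (unexposed), nᵢ = n₁ᵢ+n₀ᵢ.
Stratum 1 (Urban): n₁ = 403, n₀ = 334, n = 737; a·n₀/n = 295·334/737 = 133.6906; c·n₁/n = 147·403/737 = 80.3813
Stratum 2 (Rural): n₁ = 391, n₀ = 299, n = 690; a·n₀/n = 340·299/690 = 147.3333; c·n₁/n = 112·391/690 = 63.4667
RR_MH = (133.6906 + 147.3333) / (80.3813 + 63.4667) = 281.0240 / 143.8479 = 1.95362

1.95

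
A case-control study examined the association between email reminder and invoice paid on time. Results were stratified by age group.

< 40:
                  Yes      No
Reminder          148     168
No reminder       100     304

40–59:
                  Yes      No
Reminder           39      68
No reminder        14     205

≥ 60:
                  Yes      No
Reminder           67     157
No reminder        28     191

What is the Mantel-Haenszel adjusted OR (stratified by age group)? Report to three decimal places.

3.204

OR_MH = Σ(aᵢdᵢ/nᵢ) / Σ(bᵢcᵢ/nᵢ), where nᵢ is the stratum total.
Stratum 1 (< 40): n = 720; a·d/n = 148·304/720 = 62.4889; b·c/n = 168·100/720 = 23.3333
Stratum 2 (40–59): n = 326; a·d/n = 39·205/326 = 24.5245; b·c/n = 68·14/326 = 2.9202
Stratum 3 (≥ 60): n = 443; a·d/n = 67·191/443 = 28.8871; b·c/n = 157·28/443 = 9.9233
OR_MH = (62.4889 + 24.5245 + 28.8871) / (23.3333 + 2.9202 + 9.9233) = 115.9006 / 36.1768 = 3.20372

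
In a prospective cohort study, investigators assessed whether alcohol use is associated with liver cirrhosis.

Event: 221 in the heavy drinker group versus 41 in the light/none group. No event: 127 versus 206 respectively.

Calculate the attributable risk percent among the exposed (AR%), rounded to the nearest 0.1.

From the description: a = 221, b = 127, c = 41, d = 206.
Risk in exposed = 221/348 = 0.63506; risk in unexposed = 41/247 = 0.16599.
RR = 0.63506/0.16599 = 3.82583
AR% = (RR − 1)/RR × 100 = (3.82583 − 1)/3.82583 × 100 = 73.8619%

73.9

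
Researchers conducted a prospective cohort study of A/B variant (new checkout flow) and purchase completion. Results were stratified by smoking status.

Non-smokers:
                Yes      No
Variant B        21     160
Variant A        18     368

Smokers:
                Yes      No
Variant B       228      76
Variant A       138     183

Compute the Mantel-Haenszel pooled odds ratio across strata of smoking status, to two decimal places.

3.68

OR_MH = Σ(aᵢdᵢ/nᵢ) / Σ(bᵢcᵢ/nᵢ), where nᵢ is the stratum total.
Stratum 1 (Non-smokers): n = 567; a·d/n = 21·368/567 = 13.6296; b·c/n = 160·18/567 = 5.0794
Stratum 2 (Smokers): n = 625; a·d/n = 228·183/625 = 66.7584; b·c/n = 76·138/625 = 16.7808
OR_MH = (13.6296 + 66.7584) / (5.0794 + 16.7808) = 80.3880 / 21.8602 = 3.67738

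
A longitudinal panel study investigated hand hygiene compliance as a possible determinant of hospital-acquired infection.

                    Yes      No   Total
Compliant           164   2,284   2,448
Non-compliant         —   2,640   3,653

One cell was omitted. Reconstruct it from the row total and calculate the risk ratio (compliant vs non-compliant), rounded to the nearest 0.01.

0.24

The missing cell is in the unexposed row: 3653 − 2640 = 1013.
So a = 164, b = 2284, c = 1013, d = 2640.
RR = [a/(a+b)] / [c/(c+d)] = (164/2448) / (1013/3653) = 0.06699/0.27731 = 0.24159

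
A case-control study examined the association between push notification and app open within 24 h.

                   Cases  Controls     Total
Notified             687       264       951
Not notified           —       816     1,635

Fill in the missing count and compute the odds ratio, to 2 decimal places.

2.59

The missing cell is in the unexposed row: 1635 − 816 = 819.
So a = 687, b = 264, c = 819, d = 816.
OR = (a·d)/(b·c) = (687 × 816) / (264 × 819) = 560592 / 216216 = 2.59274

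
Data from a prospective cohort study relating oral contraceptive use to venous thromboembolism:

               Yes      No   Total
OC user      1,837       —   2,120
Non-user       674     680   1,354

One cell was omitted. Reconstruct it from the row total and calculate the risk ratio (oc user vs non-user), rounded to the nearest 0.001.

1.741

The missing cell is in the exposed row: 2120 − 1837 = 283.
So a = 1837, b = 283, c = 674, d = 680.
RR = [a/(a+b)] / [c/(c+d)] = (1837/2120) / (674/1354) = 0.86651/0.49778 = 1.74073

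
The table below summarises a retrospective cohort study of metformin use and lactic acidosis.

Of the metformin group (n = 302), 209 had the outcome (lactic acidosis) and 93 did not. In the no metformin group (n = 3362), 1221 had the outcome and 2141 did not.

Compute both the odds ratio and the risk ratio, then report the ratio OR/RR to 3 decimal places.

2.068

From the description: a = 209, b = 93, c = 1221, d = 2141.
OR = (209·2141)/(93·1221) = 447469/113553 = 3.94062
Risk in exposed = 209/302 = 0.69205; risk in unexposed = 1221/3362 = 0.36318; RR = 1.90555
OR/RR = 3.94062 / 1.90555 = 2.06796
The outcome is not rare, so the OR lies further from 1 than the RR.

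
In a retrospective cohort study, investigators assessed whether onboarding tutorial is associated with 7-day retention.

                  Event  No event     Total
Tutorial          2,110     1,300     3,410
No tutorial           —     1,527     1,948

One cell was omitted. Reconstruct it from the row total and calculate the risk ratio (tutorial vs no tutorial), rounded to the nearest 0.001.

The missing cell is in the unexposed row: 1948 − 1527 = 421.
So a = 2110, b = 1300, c = 421, d = 1527.
RR = [a/(a+b)] / [c/(c+d)] = (2110/3410) / (421/1948) = 0.61877/0.21612 = 2.86309

2.863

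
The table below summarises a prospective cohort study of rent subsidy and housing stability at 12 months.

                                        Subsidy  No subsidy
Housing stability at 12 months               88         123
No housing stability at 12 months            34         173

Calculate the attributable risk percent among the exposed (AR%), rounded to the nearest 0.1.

42.4

Reading the table with exposure as columns: a = 88 (Subsidy, case), b = 34 (Subsidy, non-case), c = 123 (No subsidy, case), d = 173.
Risk in exposed = 88/122 = 0.72131; risk in unexposed = 123/296 = 0.41554.
RR = 0.72131/0.41554 = 1.73584
AR% = (RR − 1)/RR × 100 = (1.73584 − 1)/1.73584 × 100 = 42.3910%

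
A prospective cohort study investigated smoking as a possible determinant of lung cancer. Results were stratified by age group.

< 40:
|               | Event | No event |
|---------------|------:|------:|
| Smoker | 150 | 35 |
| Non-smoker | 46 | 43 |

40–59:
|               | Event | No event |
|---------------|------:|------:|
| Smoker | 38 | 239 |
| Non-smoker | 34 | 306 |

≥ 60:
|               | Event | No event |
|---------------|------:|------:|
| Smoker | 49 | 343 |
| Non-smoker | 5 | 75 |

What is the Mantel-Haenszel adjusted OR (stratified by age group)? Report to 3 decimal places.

OR_MH = Σ(aᵢdᵢ/nᵢ) / Σ(bᵢcᵢ/nᵢ), where nᵢ is the stratum total.
Stratum 1 (< 40): n = 274; a·d/n = 150·43/274 = 23.5401; b·c/n = 35·46/274 = 5.8759
Stratum 2 (40–59): n = 617; a·d/n = 38·306/617 = 18.8460; b·c/n = 239·34/617 = 13.1702
Stratum 3 (≥ 60): n = 472; a·d/n = 49·75/472 = 7.7860; b·c/n = 343·5/472 = 3.6335
OR_MH = (23.5401 + 18.8460 + 7.7860) / (5.8759 + 13.1702 + 3.6335) = 50.1722 / 22.6796 = 2.21222

2.212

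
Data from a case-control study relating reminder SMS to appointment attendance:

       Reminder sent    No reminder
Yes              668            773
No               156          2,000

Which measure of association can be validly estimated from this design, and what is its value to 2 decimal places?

Reading the table with exposure as columns: a = 668 (Reminder sent, case), b = 156 (Reminder sent, non-case), c = 773 (No reminder, case), d = 2000.
This is a case-control study: participants were sampled on outcome status, so risks in the source population cannot be estimated directly — relative risk is not valid here. The odds ratio is the appropriate measure.
OR = (a·d)/(b·c) = (668 × 2000) / (156 × 773) = 1336000 / 120588 = 11.07905

11.08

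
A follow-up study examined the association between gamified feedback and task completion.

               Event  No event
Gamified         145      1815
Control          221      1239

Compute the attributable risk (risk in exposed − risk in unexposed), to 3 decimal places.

-0.077

Cells: a = 145, b = 1815, c = 221, d = 1239.
Risk in exposed = 145/1960 = 0.073980; risk in unexposed = 221/1460 = 0.151370.
Risk difference = 0.073980 − 0.151370 = -0.077390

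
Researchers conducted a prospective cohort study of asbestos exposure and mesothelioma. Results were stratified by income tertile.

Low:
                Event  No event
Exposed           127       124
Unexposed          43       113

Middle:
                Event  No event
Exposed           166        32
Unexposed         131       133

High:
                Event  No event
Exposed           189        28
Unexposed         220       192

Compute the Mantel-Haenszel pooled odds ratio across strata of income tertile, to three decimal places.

4.403

OR_MH = Σ(aᵢdᵢ/nᵢ) / Σ(bᵢcᵢ/nᵢ), where nᵢ is the stratum total.
Stratum 1 (Low): n = 407; a·d/n = 127·113/407 = 35.2604; b·c/n = 124·43/407 = 13.1007
Stratum 2 (Middle): n = 462; a·d/n = 166·133/462 = 47.7879; b·c/n = 32·131/462 = 9.0736
Stratum 3 (High): n = 629; a·d/n = 189·192/629 = 57.6916; b·c/n = 28·220/629 = 9.7933
OR_MH = (35.2604 + 47.7879 + 57.6916) / (13.1007 + 9.0736 + 9.7933) = 140.7399 / 31.9677 = 4.40257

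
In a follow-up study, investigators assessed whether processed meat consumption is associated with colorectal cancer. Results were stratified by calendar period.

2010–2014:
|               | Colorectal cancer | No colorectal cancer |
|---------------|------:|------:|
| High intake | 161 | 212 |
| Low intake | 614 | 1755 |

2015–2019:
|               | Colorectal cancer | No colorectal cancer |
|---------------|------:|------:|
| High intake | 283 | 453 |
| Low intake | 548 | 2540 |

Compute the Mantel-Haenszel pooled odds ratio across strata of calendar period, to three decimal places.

2.589

OR_MH = Σ(aᵢdᵢ/nᵢ) / Σ(bᵢcᵢ/nᵢ), where nᵢ is the stratum total.
Stratum 1 (2010–2014): n = 2742; a·d/n = 161·1755/2742 = 103.0470; b·c/n = 212·614/2742 = 47.4719
Stratum 2 (2015–2019): n = 3824; a·d/n = 283·2540/3824 = 187.9759; b·c/n = 453·548/3824 = 64.9174
OR_MH = (103.0470 + 187.9759) / (47.4719 + 64.9174) = 291.0230 / 112.3893 = 2.58942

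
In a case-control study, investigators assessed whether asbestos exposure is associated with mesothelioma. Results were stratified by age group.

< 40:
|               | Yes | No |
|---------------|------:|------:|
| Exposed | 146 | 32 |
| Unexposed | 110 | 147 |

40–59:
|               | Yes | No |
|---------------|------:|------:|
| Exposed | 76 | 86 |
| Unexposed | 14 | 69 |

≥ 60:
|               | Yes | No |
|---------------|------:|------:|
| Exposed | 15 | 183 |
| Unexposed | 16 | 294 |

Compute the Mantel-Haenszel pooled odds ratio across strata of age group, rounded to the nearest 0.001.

OR_MH = Σ(aᵢdᵢ/nᵢ) / Σ(bᵢcᵢ/nᵢ), where nᵢ is the stratum total.
Stratum 1 (< 40): n = 435; a·d/n = 146·147/435 = 49.3379; b·c/n = 32·110/435 = 8.0920
Stratum 2 (40–59): n = 245; a·d/n = 76·69/245 = 21.4041; b·c/n = 86·14/245 = 4.9143
Stratum 3 (≥ 60): n = 508; a·d/n = 15·294/508 = 8.6811; b·c/n = 183·16/508 = 5.7638
OR_MH = (49.3379 + 21.4041 + 8.6811) / (8.0920 + 4.9143 + 5.7638) = 79.4231 / 18.7700 = 4.23138

4.231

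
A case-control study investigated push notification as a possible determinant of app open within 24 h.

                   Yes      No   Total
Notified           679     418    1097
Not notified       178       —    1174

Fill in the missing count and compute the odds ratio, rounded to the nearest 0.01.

The missing cell is in the unexposed row: 1174 − 178 = 996.
So a = 679, b = 418, c = 178, d = 996.
OR = (a·d)/(b·c) = (679 × 996) / (418 × 178) = 676284 / 74404 = 9.08935

9.09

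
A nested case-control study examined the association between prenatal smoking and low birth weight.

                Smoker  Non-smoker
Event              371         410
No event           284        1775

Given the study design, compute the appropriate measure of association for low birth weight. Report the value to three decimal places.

Reading the table with exposure as columns: a = 371 (Smoker, case), b = 284 (Smoker, non-case), c = 410 (Non-smoker, case), d = 1775.
This is a nested case-control study: participants were sampled on outcome status, so risks in the source population cannot be estimated directly — relative risk is not valid here. The odds ratio is the appropriate measure.
OR = (a·d)/(b·c) = (371 × 1775) / (284 × 410) = 658525 / 116440 = 5.65549

5.655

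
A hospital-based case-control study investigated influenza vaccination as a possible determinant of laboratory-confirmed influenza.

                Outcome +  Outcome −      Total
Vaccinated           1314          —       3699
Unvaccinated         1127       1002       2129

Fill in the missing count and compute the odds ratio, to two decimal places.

0.49

The missing cell is in the exposed row: 3699 − 1314 = 2385.
So a = 1314, b = 2385, c = 1127, d = 1002.
OR = (a·d)/(b·c) = (1314 × 1002) / (2385 × 1127) = 1316628 / 2687895 = 0.48984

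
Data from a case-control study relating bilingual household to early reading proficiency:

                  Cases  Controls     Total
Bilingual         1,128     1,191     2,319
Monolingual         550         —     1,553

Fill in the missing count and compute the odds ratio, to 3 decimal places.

1.727

The missing cell is in the unexposed row: 1553 − 550 = 1003.
So a = 1128, b = 1191, c = 550, d = 1003.
OR = (a·d)/(b·c) = (1128 × 1003) / (1191 × 550) = 1131384 / 655050 = 1.72717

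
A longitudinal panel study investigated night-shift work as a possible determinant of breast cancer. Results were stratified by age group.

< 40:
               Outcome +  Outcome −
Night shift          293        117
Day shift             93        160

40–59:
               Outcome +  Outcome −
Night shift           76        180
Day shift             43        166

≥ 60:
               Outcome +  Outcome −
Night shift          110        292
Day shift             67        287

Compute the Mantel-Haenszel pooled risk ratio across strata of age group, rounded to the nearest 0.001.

RR_MH = Σ(aᵢ·n₀ᵢ/nᵢ) / Σ(cᵢ·n₁ᵢ/nᵢ), with n₁ᵢ = aᵢ+bᵢ (exposed), n₀ᵢ = cᵢ+dᵢ (unexposed), nᵢ = n₁ᵢ+n₀ᵢ.
Stratum 1 (< 40): n₁ = 410, n₀ = 253, n = 663; a·n₀/n = 293·253/663 = 111.8084; c·n₁/n = 93·410/663 = 57.5113
Stratum 2 (40–59): n₁ = 256, n₀ = 209, n = 465; a·n₀/n = 76·209/465 = 34.1591; c·n₁/n = 43·256/465 = 23.6731
Stratum 3 (≥ 60): n₁ = 402, n₀ = 354, n = 756; a·n₀/n = 110·354/756 = 51.5079; c·n₁/n = 67·402/756 = 35.6270
RR_MH = (111.8084 + 34.1591 + 51.5079) / (57.5113 + 23.6731 + 35.6270) = 197.4755 / 116.8114 = 1.69055

1.691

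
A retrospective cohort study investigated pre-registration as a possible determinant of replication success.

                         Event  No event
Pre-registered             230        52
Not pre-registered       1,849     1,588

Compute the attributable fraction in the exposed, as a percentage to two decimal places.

Cells: a = 230, b = 52, c = 1849, d = 1588.
Risk in exposed = 230/282 = 0.81560; risk in unexposed = 1849/3437 = 0.53797.
RR = 0.81560/0.53797 = 1.51608
AR% = (RR − 1)/RR × 100 = (1.51608 − 1)/1.51608 × 100 = 34.0403%

34.04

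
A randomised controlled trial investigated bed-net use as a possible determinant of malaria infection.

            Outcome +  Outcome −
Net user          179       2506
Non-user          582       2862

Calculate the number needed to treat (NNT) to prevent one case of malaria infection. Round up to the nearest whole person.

10

Risk in treated group = 179/2685 = 0.06667; risk in control = 582/3444 = 0.16899.
Absolute risk reduction = 0.16899 − 0.06667 = 0.10232
NNT = 1 / ARR = 1 / 0.10232 = 9.773 → round up → 10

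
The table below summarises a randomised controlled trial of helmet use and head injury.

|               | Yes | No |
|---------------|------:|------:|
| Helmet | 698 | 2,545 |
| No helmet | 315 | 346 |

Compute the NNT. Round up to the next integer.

4

Risk in treated group = 698/3243 = 0.21523; risk in control = 315/661 = 0.47655.
Absolute risk reduction = 0.47655 − 0.21523 = 0.26132
NNT = 1 / ARR = 1 / 0.26132 = 3.827 → round up → 4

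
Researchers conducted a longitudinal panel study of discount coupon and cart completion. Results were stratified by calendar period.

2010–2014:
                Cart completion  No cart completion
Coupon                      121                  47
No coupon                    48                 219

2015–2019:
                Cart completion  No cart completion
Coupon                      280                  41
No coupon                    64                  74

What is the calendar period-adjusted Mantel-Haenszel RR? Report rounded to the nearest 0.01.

RR_MH = Σ(aᵢ·n₀ᵢ/nᵢ) / Σ(cᵢ·n₁ᵢ/nᵢ), with n₁ᵢ = aᵢ+bᵢ (exposed), n₀ᵢ = cᵢ+dᵢ (unexposed), nᵢ = n₁ᵢ+n₀ᵢ.
Stratum 1 (2010–2014): n₁ = 168, n₀ = 267, n = 435; a·n₀/n = 121·267/435 = 74.2690; c·n₁/n = 48·168/435 = 18.5379
Stratum 2 (2015–2019): n₁ = 321, n₀ = 138, n = 459; a·n₀/n = 280·138/459 = 84.1830; c·n₁/n = 64·321/459 = 44.7582
RR_MH = (74.2690 + 84.1830) / (18.5379 + 44.7582) = 158.4520 / 63.2961 = 2.50334

2.50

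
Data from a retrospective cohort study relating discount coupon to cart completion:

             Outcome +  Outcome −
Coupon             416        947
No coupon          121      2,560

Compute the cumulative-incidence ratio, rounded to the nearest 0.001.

Cells: a = 416, b = 947, c = 121, d = 2560.
Risk in exposed = 416/1363 = 0.30521; risk in unexposed = 121/2681 = 0.04513.
RR = 0.30521 / 0.04513 = 6.76253
The risk among the exposed is 6.76 times that among the unexposed.

6.763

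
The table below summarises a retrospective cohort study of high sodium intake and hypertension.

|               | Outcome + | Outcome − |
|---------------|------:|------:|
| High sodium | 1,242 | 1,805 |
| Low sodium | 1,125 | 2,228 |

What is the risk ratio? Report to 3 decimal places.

Cells: a = 1242, b = 1805, c = 1125, d = 2228.
Risk in exposed = 1242/3047 = 0.40761; risk in unexposed = 1125/3353 = 0.33552.
RR = 0.40761 / 0.33552 = 1.21487
The risk among the exposed is 1.21 times that among the unexposed.

1.215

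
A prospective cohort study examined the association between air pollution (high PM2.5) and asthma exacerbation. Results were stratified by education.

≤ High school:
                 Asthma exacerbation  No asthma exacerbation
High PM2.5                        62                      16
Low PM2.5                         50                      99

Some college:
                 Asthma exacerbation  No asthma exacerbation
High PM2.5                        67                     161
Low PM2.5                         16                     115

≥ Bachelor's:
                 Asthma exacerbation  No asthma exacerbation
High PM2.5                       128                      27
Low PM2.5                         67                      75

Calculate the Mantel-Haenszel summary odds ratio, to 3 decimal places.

4.814

OR_MH = Σ(aᵢdᵢ/nᵢ) / Σ(bᵢcᵢ/nᵢ), where nᵢ is the stratum total.
Stratum 1 (≤ High school): n = 227; a·d/n = 62·99/227 = 27.0396; b·c/n = 16·50/227 = 3.5242
Stratum 2 (Some college): n = 359; a·d/n = 67·115/359 = 21.4624; b·c/n = 161·16/359 = 7.1755
Stratum 3 (≥ Bachelor's): n = 297; a·d/n = 128·75/297 = 32.3232; b·c/n = 27·67/297 = 6.0909
OR_MH = (27.0396 + 21.4624 + 32.3232) / (3.5242 + 7.1755 + 6.0909) = 80.8253 / 16.7906 = 4.81371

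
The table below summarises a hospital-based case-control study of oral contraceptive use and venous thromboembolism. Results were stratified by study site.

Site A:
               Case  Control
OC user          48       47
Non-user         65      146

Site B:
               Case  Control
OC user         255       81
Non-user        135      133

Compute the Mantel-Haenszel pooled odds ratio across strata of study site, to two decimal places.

2.81

OR_MH = Σ(aᵢdᵢ/nᵢ) / Σ(bᵢcᵢ/nᵢ), where nᵢ is the stratum total.
Stratum 1 (Site A): n = 306; a·d/n = 48·146/306 = 22.9020; b·c/n = 47·65/306 = 9.9837
Stratum 2 (Site B): n = 604; a·d/n = 255·133/604 = 56.1507; b·c/n = 81·135/604 = 18.1043
OR_MH = (22.9020 + 56.1507) / (9.9837 + 18.1043) = 79.0526 / 28.0880 = 2.81447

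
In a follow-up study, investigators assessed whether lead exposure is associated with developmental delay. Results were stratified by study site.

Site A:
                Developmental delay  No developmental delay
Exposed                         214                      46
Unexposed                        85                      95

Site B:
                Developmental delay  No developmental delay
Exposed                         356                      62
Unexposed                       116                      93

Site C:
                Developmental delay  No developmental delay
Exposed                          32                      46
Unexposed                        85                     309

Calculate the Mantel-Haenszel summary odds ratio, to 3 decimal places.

OR_MH = Σ(aᵢdᵢ/nᵢ) / Σ(bᵢcᵢ/nᵢ), where nᵢ is the stratum total.
Stratum 1 (Site A): n = 440; a·d/n = 214·95/440 = 46.2045; b·c/n = 46·85/440 = 8.8864
Stratum 2 (Site B): n = 627; a·d/n = 356·93/627 = 52.8038; b·c/n = 62·116/627 = 11.4705
Stratum 3 (Site C): n = 472; a·d/n = 32·309/472 = 20.9492; b·c/n = 46·85/472 = 8.2839
OR_MH = (46.2045 + 52.8038 + 20.9492) / (8.8864 + 11.4705 + 8.2839) = 119.9575 / 28.6408 = 4.18835

4.188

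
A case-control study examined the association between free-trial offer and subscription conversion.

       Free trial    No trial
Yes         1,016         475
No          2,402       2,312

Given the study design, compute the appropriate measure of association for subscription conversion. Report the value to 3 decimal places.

Reading the table with exposure as columns: a = 1016 (Free trial, case), b = 2402 (Free trial, non-case), c = 475 (No trial, case), d = 2312.
This is a case-control study: participants were sampled on outcome status, so risks in the source population cannot be estimated directly — relative risk is not valid here. The odds ratio is the appropriate measure.
OR = (a·d)/(b·c) = (1016 × 2312) / (2402 × 475) = 2348992 / 1140950 = 2.05880

2.059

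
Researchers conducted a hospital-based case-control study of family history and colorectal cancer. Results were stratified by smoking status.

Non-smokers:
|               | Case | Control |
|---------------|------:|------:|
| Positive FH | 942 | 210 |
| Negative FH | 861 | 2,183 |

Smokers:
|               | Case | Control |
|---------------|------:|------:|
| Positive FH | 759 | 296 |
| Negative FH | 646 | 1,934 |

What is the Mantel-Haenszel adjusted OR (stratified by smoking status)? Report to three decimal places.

9.341

OR_MH = Σ(aᵢdᵢ/nᵢ) / Σ(bᵢcᵢ/nᵢ), where nᵢ is the stratum total.
Stratum 1 (Non-smokers): n = 4196; a·d/n = 942·2183/4196 = 490.0825; b·c/n = 210·861/4196 = 43.0910
Stratum 2 (Smokers): n = 3635; a·d/n = 759·1934/3635 = 403.8256; b·c/n = 296·646/3635 = 52.6041
OR_MH = (490.0825 + 403.8256) / (43.0910 + 52.6041) = 893.9080 / 95.6952 = 9.34120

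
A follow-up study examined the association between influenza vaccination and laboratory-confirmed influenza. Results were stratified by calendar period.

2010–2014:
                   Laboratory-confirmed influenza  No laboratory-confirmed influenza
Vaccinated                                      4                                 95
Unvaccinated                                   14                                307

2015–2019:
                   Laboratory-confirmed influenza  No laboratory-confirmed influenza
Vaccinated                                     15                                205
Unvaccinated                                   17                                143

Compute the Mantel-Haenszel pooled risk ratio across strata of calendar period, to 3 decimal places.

RR_MH = Σ(aᵢ·n₀ᵢ/nᵢ) / Σ(cᵢ·n₁ᵢ/nᵢ), with n₁ᵢ = aᵢ+bᵢ (exposed), n₀ᵢ = cᵢ+dᵢ (unexposed), nᵢ = n₁ᵢ+n₀ᵢ.
Stratum 1 (2010–2014): n₁ = 99, n₀ = 321, n = 420; a·n₀/n = 4·321/420 = 3.0571; c·n₁/n = 14·99/420 = 3.3000
Stratum 2 (2015–2019): n₁ = 220, n₀ = 160, n = 380; a·n₀/n = 15·160/380 = 6.3158; c·n₁/n = 17·220/380 = 9.8421
RR_MH = (3.0571 + 6.3158) / (3.3000 + 9.8421) = 9.3729 / 13.1421 = 0.71320

0.713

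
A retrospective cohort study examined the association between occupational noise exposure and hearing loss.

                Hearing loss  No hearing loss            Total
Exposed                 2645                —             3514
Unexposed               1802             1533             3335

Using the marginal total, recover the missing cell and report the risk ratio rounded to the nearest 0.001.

1.393

The missing cell is in the exposed row: 3514 − 2645 = 869.
So a = 2645, b = 869, c = 1802, d = 1533.
RR = [a/(a+b)] / [c/(c+d)] = (2645/3514) / (1802/3335) = 0.75270/0.54033 = 1.39304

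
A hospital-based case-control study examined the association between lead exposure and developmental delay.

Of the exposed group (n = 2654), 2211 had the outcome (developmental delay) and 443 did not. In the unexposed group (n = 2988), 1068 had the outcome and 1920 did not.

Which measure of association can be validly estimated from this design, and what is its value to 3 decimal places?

From the description: a = 2211, b = 443, c = 1068, d = 1920.
This is a hospital-based case-control study: participants were sampled on outcome status, so risks in the source population cannot be estimated directly — relative risk is not valid here. The odds ratio is the appropriate measure.
OR = (a·d)/(b·c) = (2211 × 1920) / (443 × 1068) = 4245120 / 473124 = 8.97253

8.973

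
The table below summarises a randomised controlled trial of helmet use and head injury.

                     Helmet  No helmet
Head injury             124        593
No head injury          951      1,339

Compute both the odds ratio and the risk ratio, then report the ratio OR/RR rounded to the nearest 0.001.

Reading the table with exposure as columns: a = 124 (Helmet, case), b = 951 (Helmet, non-case), c = 593 (No helmet, case), d = 1339.
OR = (124·1339)/(951·593) = 166036/563943 = 0.29442
Risk in exposed = 124/1075 = 0.11535; risk in unexposed = 593/1932 = 0.30694; RR = 0.37581
OR/RR = 0.29442 / 0.37581 = 0.78343
The outcome is not rare, so the OR lies further from 1 than the RR.

0.783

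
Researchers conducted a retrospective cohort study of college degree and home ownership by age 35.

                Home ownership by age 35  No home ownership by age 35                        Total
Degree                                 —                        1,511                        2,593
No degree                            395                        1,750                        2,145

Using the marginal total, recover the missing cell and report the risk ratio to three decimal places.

The missing cell is in the exposed row: 2593 − 1511 = 1082.
So a = 1082, b = 1511, c = 395, d = 1750.
RR = [a/(a+b)] / [c/(c+d)] = (1082/2593) / (395/2145) = 0.41728/0.18415 = 2.26597

2.266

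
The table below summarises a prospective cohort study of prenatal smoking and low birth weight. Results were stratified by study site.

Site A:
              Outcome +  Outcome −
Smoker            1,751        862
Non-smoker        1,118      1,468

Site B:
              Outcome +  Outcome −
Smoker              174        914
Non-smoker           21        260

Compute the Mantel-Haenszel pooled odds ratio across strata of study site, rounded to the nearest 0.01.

OR_MH = Σ(aᵢdᵢ/nᵢ) / Σ(bᵢcᵢ/nᵢ), where nᵢ is the stratum total.
Stratum 1 (Site A): n = 5199; a·d/n = 1751·1468/5199 = 494.4158; b·c/n = 862·1118/5199 = 185.3656
Stratum 2 (Site B): n = 1369; a·d/n = 174·260/1369 = 33.0460; b·c/n = 914·21/1369 = 14.0205
OR_MH = (494.4158 + 33.0460) / (185.3656 + 14.0205) = 527.4619 / 199.3861 = 2.64543

2.65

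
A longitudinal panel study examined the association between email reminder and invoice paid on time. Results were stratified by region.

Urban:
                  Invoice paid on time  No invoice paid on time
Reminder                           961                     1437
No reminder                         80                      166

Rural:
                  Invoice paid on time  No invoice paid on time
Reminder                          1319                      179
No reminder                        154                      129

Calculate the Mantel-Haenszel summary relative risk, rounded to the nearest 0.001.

RR_MH = Σ(aᵢ·n₀ᵢ/nᵢ) / Σ(cᵢ·n₁ᵢ/nᵢ), with n₁ᵢ = aᵢ+bᵢ (exposed), n₀ᵢ = cᵢ+dᵢ (unexposed), nᵢ = n₁ᵢ+n₀ᵢ.
Stratum 1 (Urban): n₁ = 2398, n₀ = 246, n = 2644; a·n₀/n = 961·246/2644 = 89.4123; c·n₁/n = 80·2398/2644 = 72.5567
Stratum 2 (Rural): n₁ = 1498, n₀ = 283, n = 1781; a·n₀/n = 1319·283/1781 = 209.5884; c·n₁/n = 154·1498/1781 = 129.5295
RR_MH = (89.4123 + 209.5884) / (72.5567 + 129.5295) = 299.0007 / 202.0862 = 1.47957

1.480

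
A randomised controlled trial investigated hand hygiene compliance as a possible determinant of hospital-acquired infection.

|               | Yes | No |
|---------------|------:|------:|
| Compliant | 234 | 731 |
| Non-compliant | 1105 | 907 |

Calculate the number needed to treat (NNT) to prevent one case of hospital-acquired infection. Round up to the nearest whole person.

Risk in treated group = 234/965 = 0.24249; risk in control = 1105/2012 = 0.54920.
Absolute risk reduction = 0.54920 − 0.24249 = 0.30672
NNT = 1 / ARR = 1 / 0.30672 = 3.260 → round up → 4

4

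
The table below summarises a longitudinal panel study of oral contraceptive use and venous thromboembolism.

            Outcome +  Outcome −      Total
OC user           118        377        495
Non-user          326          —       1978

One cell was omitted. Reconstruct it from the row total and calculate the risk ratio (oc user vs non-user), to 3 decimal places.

1.446

The missing cell is in the unexposed row: 1978 − 326 = 1652.
So a = 118, b = 377, c = 326, d = 1652.
RR = [a/(a+b)] / [c/(c+d)] = (118/495) / (326/1978) = 0.23838/0.16481 = 1.44639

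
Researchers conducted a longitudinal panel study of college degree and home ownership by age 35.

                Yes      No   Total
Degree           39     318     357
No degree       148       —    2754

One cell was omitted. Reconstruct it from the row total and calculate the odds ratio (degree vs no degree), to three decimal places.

The missing cell is in the unexposed row: 2754 − 148 = 2606.
So a = 39, b = 318, c = 148, d = 2606.
OR = (a·d)/(b·c) = (39 × 2606) / (318 × 148) = 101634 / 47064 = 2.15948

2.159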